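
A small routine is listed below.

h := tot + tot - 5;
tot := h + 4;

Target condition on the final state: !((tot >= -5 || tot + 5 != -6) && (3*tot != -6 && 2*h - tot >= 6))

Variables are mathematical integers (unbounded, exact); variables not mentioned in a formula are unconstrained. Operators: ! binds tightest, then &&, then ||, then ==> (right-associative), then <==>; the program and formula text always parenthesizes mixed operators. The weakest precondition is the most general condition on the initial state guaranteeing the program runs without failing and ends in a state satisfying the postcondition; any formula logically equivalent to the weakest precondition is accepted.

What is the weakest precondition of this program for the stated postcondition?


Working backward. After the program, the postcondition !((tot >= -5 || tot + 5 != -6) && (3*tot != -6 && 2*h - tot >= 6)) must hold; in canonical form it is !((tot >= -5 || tot != -11) && 3*tot != -6 && 2*h >= tot + 6).
Before tot := h + 4: !((h >= -9 || h != -15) && 3*h != -18 && h >= 10)
Before h := tot + tot - 5: !((2*tot >= -4 || 2*tot != -10) && 6*tot != -3 && 2*tot >= 15)
Answer: WP = !((2*tot >= -4 || 2*tot != -10) && 6*tot != -3 && 2*tot >= 15)


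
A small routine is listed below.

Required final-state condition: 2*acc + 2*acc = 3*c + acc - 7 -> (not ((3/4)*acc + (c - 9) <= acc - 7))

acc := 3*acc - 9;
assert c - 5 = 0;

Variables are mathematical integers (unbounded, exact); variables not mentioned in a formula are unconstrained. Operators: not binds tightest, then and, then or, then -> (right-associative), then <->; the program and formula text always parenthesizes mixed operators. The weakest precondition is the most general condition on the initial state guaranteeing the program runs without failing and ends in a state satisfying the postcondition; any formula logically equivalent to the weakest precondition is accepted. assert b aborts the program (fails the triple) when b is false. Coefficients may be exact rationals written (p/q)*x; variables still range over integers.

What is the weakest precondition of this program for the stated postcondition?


Working backward. After the program, the postcondition 2*acc + 2*acc = 3*c + acc - 7 -> (not ((3/4)*acc + (c - 9) <= acc - 7)) must hold; in canonical form it is 3*acc = 3*c - 7 -> (not (c <= (1/4)*acc + 2)).
Before assert c - 5 = 0: c = 5 and (3*acc = 3*c - 7 -> (not (c <= (1/4)*acc + 2)))
Before acc := 3*acc - 9: c = 5 and (9*acc = 3*c + 20 -> (not (c <= (3/4)*acc - 1/4)))
Answer: WP = c = 5 and (9*acc = 3*c + 20 -> (not (c <= (3/4)*acc - 1/4)))


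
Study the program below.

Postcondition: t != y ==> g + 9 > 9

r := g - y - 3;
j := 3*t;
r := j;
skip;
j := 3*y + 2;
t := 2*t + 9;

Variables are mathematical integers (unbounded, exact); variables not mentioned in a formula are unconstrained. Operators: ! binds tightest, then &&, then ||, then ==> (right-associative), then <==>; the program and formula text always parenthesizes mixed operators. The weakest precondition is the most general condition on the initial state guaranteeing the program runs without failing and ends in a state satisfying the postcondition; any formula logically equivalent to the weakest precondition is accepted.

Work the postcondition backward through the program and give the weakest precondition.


Working backward. After the program, the postcondition t != y ==> g + 9 > 9 must hold; in canonical form it is t != y ==> g > 0.
Before t := 2*t + 9: 2*t != y - 9 ==> g > 0
Before j := 3*y + 2: 2*t != y - 9 ==> g > 0
Before skip: 2*t != y - 9 ==> g > 0
Before r := j: 2*t != y - 9 ==> g > 0
Before j := 3*t: 2*t != y - 9 ==> g > 0
Before r := g - y - 3: 2*t != y - 9 ==> g > 0
Answer: WP = 2*t != y - 9 ==> g > 0


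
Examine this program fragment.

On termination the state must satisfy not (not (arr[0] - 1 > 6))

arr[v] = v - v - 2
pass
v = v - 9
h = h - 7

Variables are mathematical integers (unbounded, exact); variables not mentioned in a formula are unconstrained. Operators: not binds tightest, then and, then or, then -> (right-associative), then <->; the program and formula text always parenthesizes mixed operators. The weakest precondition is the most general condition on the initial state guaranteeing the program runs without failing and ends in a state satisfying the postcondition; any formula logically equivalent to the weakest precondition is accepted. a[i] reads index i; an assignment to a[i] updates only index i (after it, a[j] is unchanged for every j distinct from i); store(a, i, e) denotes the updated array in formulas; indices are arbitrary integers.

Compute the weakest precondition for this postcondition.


Working backward. After the program, the postcondition not (not (arr[0] - 1 > 6)) must hold; in canonical form it is arr[0] > 7.
Before h := h - 7: arr[0] > 7
Before v := v - 9: arr[0] > 7
Before skip: arr[0] > 7
Before arr[v] := v - v - 2: store(arr, v, -2)[0] > 7
Answer: WP = store(arr, v, -2)[0] > 7


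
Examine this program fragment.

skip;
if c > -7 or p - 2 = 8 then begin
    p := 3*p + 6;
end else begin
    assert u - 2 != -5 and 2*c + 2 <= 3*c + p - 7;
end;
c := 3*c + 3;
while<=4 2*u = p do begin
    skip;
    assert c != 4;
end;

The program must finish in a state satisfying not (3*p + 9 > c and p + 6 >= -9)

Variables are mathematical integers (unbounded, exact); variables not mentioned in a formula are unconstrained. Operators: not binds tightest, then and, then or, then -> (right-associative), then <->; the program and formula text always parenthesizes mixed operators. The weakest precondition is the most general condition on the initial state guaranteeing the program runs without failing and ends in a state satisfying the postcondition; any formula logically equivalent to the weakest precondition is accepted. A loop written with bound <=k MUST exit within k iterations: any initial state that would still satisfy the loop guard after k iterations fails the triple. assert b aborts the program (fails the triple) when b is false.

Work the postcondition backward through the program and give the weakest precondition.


Working backward. After the program, the postcondition not (3*p + 9 > c and p + 6 >= -9) must hold; in canonical form it is not (3*p > c - 9 and p >= -15).
Before the loop (bound <=4), unroll the exhaustion recursion (WP_0 = exit-now case; WP_j = one more guarded iteration, up to j = 4):
  WP_0: (not (2*u = p)) and (not (3*p > c - 9 and p >= -15))
  WP_1: (2*u = p -> (c != 4 and (not (2*u = p)) and (not (3*p > c - 9 and p >= -15)))) and ((not (2*u = p)) -> (not (3*p > c - 9 and p >= -15)))
  WP_2: (2*u = p -> (c != 4 and (2*u = p -> (c != 4 and (not (2*u = p)) and (not (3*p > c - 9 and p >= -15)))) and ((not (2*u = p)) -> (not (3*p > c - 9 and p >= -15))))) and ((not (2*u = p)) -> (not (3*p > c - 9 and p >= -15)))
  WP_3: (2*u = p -> (c != 4 and (2*u = p -> (c != 4 and (2*u = p -> (c != 4 and (not (2*u = p)) and (not (3*p > c - 9 and p >= -15)))) and ((not (2*u = p)) -> (not (3*p > c - 9 and p >= -15))))) and ((not (2*u = p)) -> (not (3*p > c - 9 and p >= -15))))) and ((not (2*u = p)) -> (not (3*p > c - 9 and p >= -15)))
  WP_4: (2*u = p -> (c != 4 and (2*u = p -> (c != 4 and (2*u = p -> (c != 4 and (2*u = p -> (c != 4 and (not (2*u = p)) and (not (3*p > c - 9 and p >= -15)))) and ((not (2*u = p)) -> (not (3*p > c - 9 and p >= -15))))) and ((not (2*u = p)) -> (not (3*p > c - 9 and p >= -15))))) and ((not (2*u = p)) -> (not (3*p > c - 9 and p >= -15))))) and ((not (2*u = p)) -> (not (3*p > c - 9 and p >= -15)))
So before the loop: (2*u = p -> (c != 4 and (2*u = p -> (c != 4 and (2*u = p -> (c != 4 and (2*u = p -> (c != 4 and (not (2*u = p)) and (not (3*p > c - 9 and p >= -15)))) and ((not (2*u = p)) -> (not (3*p > c - 9 and p >= -15))))) and ((not (2*u = p)) -> (not (3*p > c - 9 and p >= -15))))) and ((not (2*u = p)) -> (not (3*p > c - 9 and p >= -15))))) and ((not (2*u = p)) -> (not (3*p > c - 9 and p >= -15)))
Before c := 3*c + 3: (2*u = p -> (3*c != 1 and (2*u = p -> (3*c != 1 and (2*u = p -> (3*c != 1 and (2*u = p -> (3*c != 1 and (not (2*u = p)) and (not (3*p > 3*c - 6 and p >= -15)))) and ((not (2*u = p)) -> (not (3*p > 3*c - 6 and p >= -15))))) and ((not (2*u = p)) -> (not (3*p > 3*c - 6 and p >= -15))))) and ((not (2*u = p)) -> (not (3*p > 3*c - 6 and p >= -15))))) and ((not (2*u = p)) -> (not (3*p > 3*c - 6 and p >= -15)))
Then branch requires (2*u = 3*p + 6 -> (3*c != 1 and (2*u = 3*p + 6 -> (3*c != 1 and (2*u = 3*p + 6 -> (3*c != 1 and (2*u = 3*p + 6 -> (3*c != 1 and (not (2*u = 3*p + 6)) and (not (9*p > 3*c - 24 and 3*p >= -21)))) and ((not (2*u = 3*p + 6)) -> (not (9*p > 3*c - 24 and 3*p >= -21))))) and ((not (2*u = 3*p + 6)) -> (not (9*p > 3*c - 24 and 3*p >= -21))))) and ((not (2*u = 3*p + 6)) -> (not (9*p > 3*c - 24 and 3*p >= -21))))) and ((not (2*u = 3*p + 6)) -> (not (9*p > 3*c - 24 and 3*p >= -21))); else branch requires u != -3 and c + p >= 9 and (2*u = p -> (3*c != 1 and (2*u = p -> (3*c != 1 and (2*u = p -> (3*c != 1 and (2*u = p -> (3*c != 1 and (not (2*u = p)) and (not (3*p > 3*c - 6 and p >= -15)))) and ((not (2*u = p)) -> (not (3*p > 3*c - 6 and p >= -15))))) and ((not (2*u = p)) -> (not (3*p > 3*c - 6 and p >= -15))))) and ((not (2*u = p)) -> (not (3*p > 3*c - 6 and p >= -15))))) and ((not (2*u = p)) -> (not (3*p > 3*c - 6 and p >= -15))).
Before the if: ((c > -7 or p = 10) -> ((2*u = 3*p + 6 -> (3*c != 1 and (2*u = 3*p + 6 -> (3*c != 1 and (2*u = 3*p + 6 -> (3*c != 1 and (2*u = 3*p + 6 -> (3*c != 1 and (not (2*u = 3*p + 6)) and (not (9*p > 3*c - 24 and 3*p >= -21)))) and ((not (2*u = 3*p + 6)) -> (not (9*p > 3*c - 24 and 3*p >= -21))))) and ((not (2*u = 3*p + 6)) -> (not (9*p > 3*c - 24 and 3*p >= -21))))) and ((not (2*u = 3*p + 6)) -> (not (9*p > 3*c - 24 and 3*p >= -21))))) and ((not (2*u = 3*p + 6)) -> (not (9*p > 3*c - 24 and 3*p >= -21))))) and ((not (c > -7 or p = 10)) -> (u != -3 and c + p >= 9 and (2*u = p -> (3*c != 1 and (2*u = p -> (3*c != 1 and (2*u = p -> (3*c != 1 and (2*u = p -> (3*c != 1 and (not (2*u = p)) and (not (3*p > 3*c - 6 and p >= -15)))) and ((not (2*u = p)) -> (not (3*p > 3*c - 6 and p >= -15))))) and ((not (2*u = p)) -> (not (3*p > 3*c - 6 and p >= -15))))) and ((not (2*u = p)) -> (not (3*p > 3*c - 6 and p >= -15))))) and ((not (2*u = p)) -> (not (3*p > 3*c - 6 and p >= -15)))))
Before skip: ((c > -7 or p = 10) -> ((2*u = 3*p + 6 -> (3*c != 1 and (2*u = 3*p + 6 -> (3*c != 1 and (2*u = 3*p + 6 -> (3*c != 1 and (2*u = 3*p + 6 -> (3*c != 1 and (not (2*u = 3*p + 6)) and (not (9*p > 3*c - 24 and 3*p >= -21)))) and ((not (2*u = 3*p + 6)) -> (not (9*p > 3*c - 24 and 3*p >= -21))))) and ((not (2*u = 3*p + 6)) -> (not (9*p > 3*c - 24 and 3*p >= -21))))) and ((not (2*u = 3*p + 6)) -> (not (9*p > 3*c - 24 and 3*p >= -21))))) and ((not (2*u = 3*p + 6)) -> (not (9*p > 3*c - 24 and 3*p >= -21))))) and ((not (c > -7 or p = 10)) -> (u != -3 and c + p >= 9 and (2*u = p -> (3*c != 1 and (2*u = p -> (3*c != 1 and (2*u = p -> (3*c != 1 and (2*u = p -> (3*c != 1 and (not (2*u = p)) and (not (3*p > 3*c - 6 and p >= -15)))) and ((not (2*u = p)) -> (not (3*p > 3*c - 6 and p >= -15))))) and ((not (2*u = p)) -> (not (3*p > 3*c - 6 and p >= -15))))) and ((not (2*u = p)) -> (not (3*p > 3*c - 6 and p >= -15))))) and ((not (2*u = p)) -> (not (3*p > 3*c - 6 and p >= -15)))))
Answer: WP = ((c > -7 or p = 10) -> ((2*u = 3*p + 6 -> (3*c != 1 and (2*u = 3*p + 6 -> (3*c != 1 and (2*u = 3*p + 6 -> (3*c != 1 and (2*u = 3*p + 6 -> (3*c != 1 and (not (2*u = 3*p + 6)) and (not (9*p > 3*c - 24 and 3*p >= -21)))) and ((not (2*u = 3*p + 6)) -> (not (9*p > 3*c - 24 and 3*p >= -21))))) and ((not (2*u = 3*p + 6)) -> (not (9*p > 3*c - 24 and 3*p >= -21))))) and ((not (2*u = 3*p + 6)) -> (not (9*p > 3*c - 24 and 3*p >= -21))))) and ((not (2*u = 3*p + 6)) -> (not (9*p > 3*c - 24 and 3*p >= -21))))) and ((not (c > -7 or p = 10)) -> (u != -3 and c + p >= 9 and (2*u = p -> (3*c != 1 and (2*u = p -> (3*c != 1 and (2*u = p -> (3*c != 1 and (2*u = p -> (3*c != 1 and (not (2*u = p)) and (not (3*p > 3*c - 6 and p >= -15)))) and ((not (2*u = p)) -> (not (3*p > 3*c - 6 and p >= -15))))) and ((not (2*u = p)) -> (not (3*p > 3*c - 6 and p >= -15))))) and ((not (2*u = p)) -> (not (3*p > 3*c - 6 and p >= -15))))) and ((not (2*u = p)) -> (not (3*p > 3*c - 6 and p >= -15)))))


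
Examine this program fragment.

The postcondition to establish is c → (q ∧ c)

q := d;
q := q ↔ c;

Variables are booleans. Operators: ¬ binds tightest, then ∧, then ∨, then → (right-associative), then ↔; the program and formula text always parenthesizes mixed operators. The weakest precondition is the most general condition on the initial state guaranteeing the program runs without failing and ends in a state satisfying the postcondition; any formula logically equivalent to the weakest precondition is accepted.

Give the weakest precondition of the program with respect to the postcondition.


Working backward. After the program, c → (q ∧ c) must hold.
Before q := q ↔ c: c → ((q ↔ c) ∧ c)
Before q := d: c → ((d ↔ c) ∧ c)
Answer: WP = c → ((d ↔ c) ∧ c)


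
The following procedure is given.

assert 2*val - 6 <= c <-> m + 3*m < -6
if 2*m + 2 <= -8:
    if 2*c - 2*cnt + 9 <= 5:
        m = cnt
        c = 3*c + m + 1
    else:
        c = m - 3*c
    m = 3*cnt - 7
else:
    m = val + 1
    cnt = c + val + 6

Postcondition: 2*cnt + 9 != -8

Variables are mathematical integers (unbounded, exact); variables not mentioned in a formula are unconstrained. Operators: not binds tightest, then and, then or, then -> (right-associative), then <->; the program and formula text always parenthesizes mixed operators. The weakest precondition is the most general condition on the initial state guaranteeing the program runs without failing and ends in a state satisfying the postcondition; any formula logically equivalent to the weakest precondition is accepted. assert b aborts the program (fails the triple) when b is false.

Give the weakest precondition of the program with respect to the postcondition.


Working backward. After the program, the postcondition 2*cnt + 9 != -8 must hold; in canonical form it is 2*cnt != -17.
Then branch requires (2*c <= 2*cnt - 4 -> 2*cnt != -17) and ((not (2*c <= 2*cnt - 4)) -> 2*cnt != -17); else branch requires 2*c + 2*val != -29.
Before the if: (2*m <= -10 -> ((2*c <= 2*cnt - 4 -> 2*cnt != -17) and ((not (2*c <= 2*cnt - 4)) -> 2*cnt != -17))) and ((not (2*m <= -10)) -> 2*c + 2*val != -29)
Before assert 2*val - 6 <= c <-> m + 3*m < -6: (2*val <= c + 6 <-> 4*m < -6) and (2*m <= -10 -> ((2*c <= 2*cnt - 4 -> 2*cnt != -17) and ((not (2*c <= 2*cnt - 4)) -> 2*cnt != -17))) and ((not (2*m <= -10)) -> 2*c + 2*val != -29)
Answer: WP = (2*val <= c + 6 <-> 4*m < -6) and (2*m <= -10 -> ((2*c <= 2*cnt - 4 -> 2*cnt != -17) and ((not (2*c <= 2*cnt - 4)) -> 2*cnt != -17))) and ((not (2*m <= -10)) -> 2*c + 2*val != -29)


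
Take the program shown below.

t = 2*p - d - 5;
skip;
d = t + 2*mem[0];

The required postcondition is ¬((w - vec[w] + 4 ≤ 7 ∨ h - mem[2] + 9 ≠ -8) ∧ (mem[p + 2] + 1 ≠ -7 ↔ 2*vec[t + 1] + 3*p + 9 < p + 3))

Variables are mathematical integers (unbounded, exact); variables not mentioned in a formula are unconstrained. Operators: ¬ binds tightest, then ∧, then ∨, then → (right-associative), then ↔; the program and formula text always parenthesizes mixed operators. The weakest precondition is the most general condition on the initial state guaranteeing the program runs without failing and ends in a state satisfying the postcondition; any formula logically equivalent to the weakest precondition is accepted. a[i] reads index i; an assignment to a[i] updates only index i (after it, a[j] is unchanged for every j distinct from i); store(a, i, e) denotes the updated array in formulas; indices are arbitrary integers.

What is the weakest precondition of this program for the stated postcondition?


Working backward. After the program, the postcondition ¬((w - vec[w] + 4 ≤ 7 ∨ h - mem[2] + 9 ≠ -8) ∧ (mem[p + 2] + 1 ≠ -7 ↔ 2*vec[t + 1] + 3*p + 9 < p + 3)) must hold; in canonical form it is ¬((w ≤ vec[w] + 3 ∨ h ≠ mem[2] - 17) ∧ (mem[p + 2] ≠ -8 ↔ 2*vec[t + 1] + 2*p < -6)).
Before d := t + 2*mem[0]: ¬((w ≤ vec[w] + 3 ∨ h ≠ mem[2] - 17) ∧ (mem[p + 2] ≠ -8 ↔ 2*vec[t + 1] + 2*p < -6))
Before skip: ¬((w ≤ vec[w] + 3 ∨ h ≠ mem[2] - 17) ∧ (mem[p + 2] ≠ -8 ↔ 2*vec[t + 1] + 2*p < -6))
Before t := 2*p - d - 5: ¬((w ≤ vec[w] + 3 ∨ h ≠ mem[2] - 17) ∧ (mem[p + 2] ≠ -8 ↔ 2*vec[-d + 2*p - 4] + 2*p < -6))
Answer: WP = ¬((w ≤ vec[w] + 3 ∨ h ≠ mem[2] - 17) ∧ (mem[p + 2] ≠ -8 ↔ 2*vec[-d + 2*p - 4] + 2*p < -6))


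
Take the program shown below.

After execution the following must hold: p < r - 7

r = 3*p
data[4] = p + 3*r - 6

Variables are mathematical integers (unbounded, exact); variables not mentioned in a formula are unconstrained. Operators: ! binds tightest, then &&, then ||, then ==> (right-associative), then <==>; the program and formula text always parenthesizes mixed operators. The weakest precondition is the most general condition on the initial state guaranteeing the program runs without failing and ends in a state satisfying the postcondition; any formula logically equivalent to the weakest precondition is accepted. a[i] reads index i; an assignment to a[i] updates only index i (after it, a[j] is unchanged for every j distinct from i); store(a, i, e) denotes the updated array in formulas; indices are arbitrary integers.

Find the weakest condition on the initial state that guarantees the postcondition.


Working backward. After the program, p < r - 7 must hold.
Before data[4] := p + 3*r - 6: p < r - 7
Before r := 3*p: 2*p > 7
Answer: WP = 2*p > 7


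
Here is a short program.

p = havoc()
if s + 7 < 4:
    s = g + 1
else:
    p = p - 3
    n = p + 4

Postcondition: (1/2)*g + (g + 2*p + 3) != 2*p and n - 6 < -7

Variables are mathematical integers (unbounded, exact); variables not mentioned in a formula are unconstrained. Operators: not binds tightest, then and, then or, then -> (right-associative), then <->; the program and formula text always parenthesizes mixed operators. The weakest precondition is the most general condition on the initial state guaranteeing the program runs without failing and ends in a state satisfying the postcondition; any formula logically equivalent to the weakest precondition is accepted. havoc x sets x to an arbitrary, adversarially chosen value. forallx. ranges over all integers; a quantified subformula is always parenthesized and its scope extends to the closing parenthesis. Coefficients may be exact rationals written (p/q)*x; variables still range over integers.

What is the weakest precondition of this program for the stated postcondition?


Working backward. After the program, the postcondition (1/2)*g + (g + 2*p + 3) != 2*p and n - 6 < -7 must hold; in canonical form it is (3/2)*g != -3 and n < -1.
Then branch requires (3/2)*g != -3 and n < -1; else branch requires (3/2)*g != -3 and p < -2.
Before the if: (s < -3 -> ((3/2)*g != -3 and n < -1)) and ((not (s < -3)) -> ((3/2)*g != -3 and p < -2))
Before havoc p: forall p_1. ((s < -3 -> ((3/2)*g != -3 and n < -1)) and ((not (s < -3)) -> ((3/2)*g != -3 and p_1 < -2)))
Answer: WP = forall p_1. ((s < -3 -> ((3/2)*g != -3 and n < -1)) and ((not (s < -3)) -> ((3/2)*g != -3 and p_1 < -2)))


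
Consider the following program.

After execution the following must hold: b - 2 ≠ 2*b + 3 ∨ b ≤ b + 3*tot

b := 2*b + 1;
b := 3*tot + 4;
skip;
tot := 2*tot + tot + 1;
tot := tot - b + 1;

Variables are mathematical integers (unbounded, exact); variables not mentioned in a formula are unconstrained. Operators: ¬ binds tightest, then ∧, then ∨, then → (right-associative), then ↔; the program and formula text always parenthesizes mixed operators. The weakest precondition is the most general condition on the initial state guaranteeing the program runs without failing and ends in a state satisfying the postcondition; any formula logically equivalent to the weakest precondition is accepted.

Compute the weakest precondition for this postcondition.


Working backward. After the program, the postcondition b - 2 ≠ 2*b + 3 ∨ b ≤ b + 3*tot must hold; in canonical form it is b ≠ -5 ∨ 3*tot ≥ 0.
Before tot := tot - b + 1: b ≠ -5 ∨ 3*tot ≥ 3*b - 3
Before tot := 2*tot + tot + 1: b ≠ -5 ∨ 9*tot ≥ 3*b - 6
Before skip: b ≠ -5 ∨ 9*tot ≥ 3*b - 6
Before b := 3*tot + 4: 3*tot ≠ -9
Before b := 2*b + 1: 3*tot ≠ -9
Answer: WP = 3*tot ≠ -9


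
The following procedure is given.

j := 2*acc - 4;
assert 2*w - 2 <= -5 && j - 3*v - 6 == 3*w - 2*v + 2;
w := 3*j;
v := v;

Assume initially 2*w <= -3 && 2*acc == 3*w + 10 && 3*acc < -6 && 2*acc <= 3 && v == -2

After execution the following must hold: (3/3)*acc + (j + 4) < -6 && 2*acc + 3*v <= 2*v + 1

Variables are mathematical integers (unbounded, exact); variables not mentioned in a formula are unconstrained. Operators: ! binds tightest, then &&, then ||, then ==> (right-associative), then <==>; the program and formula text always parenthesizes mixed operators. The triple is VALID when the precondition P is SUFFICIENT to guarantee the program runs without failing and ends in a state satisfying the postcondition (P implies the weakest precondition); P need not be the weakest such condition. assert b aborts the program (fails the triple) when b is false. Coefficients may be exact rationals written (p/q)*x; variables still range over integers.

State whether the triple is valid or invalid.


Working backward. After the program, the postcondition (3/3)*acc + (j + 4) < -6 && 2*acc + 3*v <= 2*v + 1 must hold; in canonical form it is acc + j < -10 && 2*acc + v <= 1.
Before v := v: acc + j < -10 && 2*acc + v <= 1
Before w := 3*j: acc + j < -10 && 2*acc + v <= 1
Before assert 2*w - 2 <= -5 && j - 3*v - 6 == 3*w - 2*v + 2: 2*w <= -3 && j == v + 3*w + 8 && acc + j < -10 && 2*acc + v <= 1
Before j := 2*acc - 4: 2*w <= -3 && 2*acc == v + 3*w + 12 && 3*acc < -6 && 2*acc + v <= 1
The weakest precondition is 2*w <= -3 && 2*acc == v + 3*w + 12 && 3*acc < -6 && 2*acc + v <= 1.
Check whether 2*w <= -3 && 2*acc == 3*w + 10 && 3*acc < -6 && 2*acc <= 3 && v == -2 implies it.
Every state satisfying the precondition satisfies the weakest precondition: the implication holds.
Answer: valid


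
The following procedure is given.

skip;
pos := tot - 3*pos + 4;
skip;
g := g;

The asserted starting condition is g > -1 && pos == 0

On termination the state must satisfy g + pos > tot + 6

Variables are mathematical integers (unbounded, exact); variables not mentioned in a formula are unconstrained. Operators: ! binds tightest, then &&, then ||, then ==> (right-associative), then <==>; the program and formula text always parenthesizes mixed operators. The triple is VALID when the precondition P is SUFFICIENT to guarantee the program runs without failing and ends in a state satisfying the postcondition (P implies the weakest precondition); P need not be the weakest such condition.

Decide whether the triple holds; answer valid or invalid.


Working backward. After the program, g + pos > tot + 6 must hold.
Before g := g: g + pos > tot + 6
Before skip: g + pos > tot + 6
Before pos := tot - 3*pos + 4: g > 3*pos + 2
Before skip: g > 3*pos + 2
The weakest precondition is g > 3*pos + 2.
Check whether g > -1 && pos == 0 implies it.
Countermodel: at the initial state g = 0, pos = 0, the precondition holds but the weakest precondition fails.
Answer: invalid


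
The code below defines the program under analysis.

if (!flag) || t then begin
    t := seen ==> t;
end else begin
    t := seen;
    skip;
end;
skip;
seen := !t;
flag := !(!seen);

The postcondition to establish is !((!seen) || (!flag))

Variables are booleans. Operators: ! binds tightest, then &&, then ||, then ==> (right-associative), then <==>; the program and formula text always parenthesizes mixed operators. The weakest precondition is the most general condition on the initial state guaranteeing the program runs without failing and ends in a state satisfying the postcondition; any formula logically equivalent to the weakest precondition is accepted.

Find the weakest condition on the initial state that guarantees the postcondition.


Working backward. After the program, !((!seen) || (!flag)) must hold.
Before flag := !(!seen): seen
Before seen := !t: !t
Before skip: !t
Then branch requires !(seen ==> t); else branch requires !seen.
Before the if: (((!flag) || t) ==> (!(seen ==> t))) && ((!((!flag) || t)) ==> (!seen))
Answer: WP = (((!flag) || t) ==> (!(seen ==> t))) && ((!((!flag) || t)) ==> (!seen))


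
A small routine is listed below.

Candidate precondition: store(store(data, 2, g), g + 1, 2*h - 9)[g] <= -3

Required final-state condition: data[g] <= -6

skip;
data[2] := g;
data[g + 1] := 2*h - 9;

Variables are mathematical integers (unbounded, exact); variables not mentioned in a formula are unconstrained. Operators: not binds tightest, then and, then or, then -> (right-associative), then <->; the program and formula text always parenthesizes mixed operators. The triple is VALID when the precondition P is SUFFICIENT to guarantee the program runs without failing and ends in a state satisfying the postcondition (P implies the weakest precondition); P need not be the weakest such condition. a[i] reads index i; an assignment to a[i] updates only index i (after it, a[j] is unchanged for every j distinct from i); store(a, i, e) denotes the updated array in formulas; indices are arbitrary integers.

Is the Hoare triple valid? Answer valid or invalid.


Working backward. After the program, data[g] <= -6 must hold.
Before data[g + 1] := 2*h - 9: store(data, g + 1, 2*h - 9)[g] <= -6
Before data[2] := g: store(store(data, 2, g), g + 1, 2*h - 9)[g] <= -6
Before skip: store(store(data, 2, g), g + 1, 2*h - 9)[g] <= -6
The weakest precondition is store(store(data, 2, g), g + 1, 2*h - 9)[g] <= -6.
Check whether store(store(data, 2, g), g + 1, 2*h - 9)[g] <= -3 implies it.
Countermodel: at the initial state data = {[2] = 3, [4] = -3, [5] = 3, elsewhere 3}, g = 4, h = 0, the precondition holds but the weakest precondition fails.
Answer: invalid


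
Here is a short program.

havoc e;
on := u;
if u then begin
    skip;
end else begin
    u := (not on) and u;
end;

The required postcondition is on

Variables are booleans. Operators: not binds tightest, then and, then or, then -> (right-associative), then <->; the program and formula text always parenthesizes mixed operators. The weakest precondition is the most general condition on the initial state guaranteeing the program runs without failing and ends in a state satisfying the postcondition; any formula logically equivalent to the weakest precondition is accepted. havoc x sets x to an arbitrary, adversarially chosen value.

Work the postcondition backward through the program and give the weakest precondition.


Working backward. After the program, on must hold.
Then branch requires on; else branch requires on.
Before the if: (u -> on) and ((not u) -> on)
Before on := u: (not u) -> u
Before havoc e: (not u) -> u
Answer: WP = (not u) -> u


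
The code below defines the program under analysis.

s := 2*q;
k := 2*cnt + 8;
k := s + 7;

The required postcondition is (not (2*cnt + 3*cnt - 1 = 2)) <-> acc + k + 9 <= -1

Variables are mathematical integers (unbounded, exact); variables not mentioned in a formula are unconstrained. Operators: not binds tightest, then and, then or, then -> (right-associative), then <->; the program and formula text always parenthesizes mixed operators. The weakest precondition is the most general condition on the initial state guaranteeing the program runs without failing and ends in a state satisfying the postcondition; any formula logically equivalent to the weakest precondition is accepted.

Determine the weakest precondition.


Working backward. After the program, the postcondition (not (2*cnt + 3*cnt - 1 = 2)) <-> acc + k + 9 <= -1 must hold; in canonical form it is (not (5*cnt = 3)) <-> acc + k <= -10.
Before k := s + 7: (not (5*cnt = 3)) <-> acc + s <= -17
Before k := 2*cnt + 8: (not (5*cnt = 3)) <-> acc + s <= -17
Before s := 2*q: (not (5*cnt = 3)) <-> acc + 2*q <= -17
Answer: WP = (not (5*cnt = 3)) <-> acc + 2*q <= -17


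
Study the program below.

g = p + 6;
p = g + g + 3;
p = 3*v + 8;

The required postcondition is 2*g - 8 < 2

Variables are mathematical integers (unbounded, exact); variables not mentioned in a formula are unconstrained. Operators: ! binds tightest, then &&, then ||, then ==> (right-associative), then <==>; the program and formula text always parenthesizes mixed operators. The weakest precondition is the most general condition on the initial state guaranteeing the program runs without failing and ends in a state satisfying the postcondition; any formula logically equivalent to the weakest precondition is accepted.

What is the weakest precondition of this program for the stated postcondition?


Working backward. After the program, the postcondition 2*g - 8 < 2 must hold; in canonical form it is 2*g < 10.
Before p := 3*v + 8: 2*g < 10
Before p := g + g + 3: 2*g < 10
Before g := p + 6: 2*p < -2
Answer: WP = 2*p < -2


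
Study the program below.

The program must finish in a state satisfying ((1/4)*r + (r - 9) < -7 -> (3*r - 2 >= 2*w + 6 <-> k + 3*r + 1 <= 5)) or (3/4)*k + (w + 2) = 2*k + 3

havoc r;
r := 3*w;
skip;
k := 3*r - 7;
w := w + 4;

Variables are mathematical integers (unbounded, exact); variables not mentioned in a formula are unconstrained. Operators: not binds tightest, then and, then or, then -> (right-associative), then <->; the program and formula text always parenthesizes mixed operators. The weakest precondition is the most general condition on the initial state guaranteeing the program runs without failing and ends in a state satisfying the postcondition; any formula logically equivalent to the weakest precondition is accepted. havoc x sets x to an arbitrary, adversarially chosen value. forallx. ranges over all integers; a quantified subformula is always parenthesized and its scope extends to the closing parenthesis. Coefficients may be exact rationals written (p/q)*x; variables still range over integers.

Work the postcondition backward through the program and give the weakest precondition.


Working backward. After the program, the postcondition ((1/4)*r + (r - 9) < -7 -> (3*r - 2 >= 2*w + 6 <-> k + 3*r + 1 <= 5)) or (3/4)*k + (w + 2) = 2*k + 3 must hold; in canonical form it is ((5/4)*r < 2 -> (3*r >= 2*w + 8 <-> k + 3*r <= 4)) or w = (5/4)*k + 1.
Before w := w + 4: ((5/4)*r < 2 -> (3*r >= 2*w + 16 <-> k + 3*r <= 4)) or w = (5/4)*k - 3
Before k := 3*r - 7: ((5/4)*r < 2 -> (3*r >= 2*w + 16 <-> 6*r <= 11)) or w = (15/4)*r - 47/4
Before skip: ((5/4)*r < 2 -> (3*r >= 2*w + 16 <-> 6*r <= 11)) or w = (15/4)*r - 47/4
Before r := 3*w: ((15/4)*w < 2 -> (7*w >= 16 <-> 18*w <= 11)) or (41/4)*w = 47/4
Before havoc r: ((15/4)*w < 2 -> (7*w >= 16 <-> 18*w <= 11)) or (41/4)*w = 47/4
Answer: WP = ((15/4)*w < 2 -> (7*w >= 16 <-> 18*w <= 11)) or (41/4)*w = 47/4


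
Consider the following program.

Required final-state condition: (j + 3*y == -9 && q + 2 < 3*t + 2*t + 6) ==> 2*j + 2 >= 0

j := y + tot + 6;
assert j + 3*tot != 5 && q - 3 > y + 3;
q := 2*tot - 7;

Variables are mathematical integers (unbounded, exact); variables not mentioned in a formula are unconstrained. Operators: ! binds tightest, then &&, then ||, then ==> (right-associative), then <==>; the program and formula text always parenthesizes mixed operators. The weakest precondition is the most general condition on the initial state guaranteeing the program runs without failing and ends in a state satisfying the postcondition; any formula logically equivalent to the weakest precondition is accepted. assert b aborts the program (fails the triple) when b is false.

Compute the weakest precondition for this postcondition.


Working backward. After the program, the postcondition (j + 3*y == -9 && q + 2 < 3*t + 2*t + 6) ==> 2*j + 2 >= 0 must hold; in canonical form it is (j + 3*y == -9 && q < 5*t + 4) ==> 2*j >= -2.
Before q := 2*tot - 7: (j + 3*y == -9 && 2*tot < 5*t + 11) ==> 2*j >= -2
Before assert j + 3*tot != 5 && q - 3 > y + 3: j + 3*tot != 5 && q > y + 6 && ((j + 3*y == -9 && 2*tot < 5*t + 11) ==> 2*j >= -2)
Before j := y + tot + 6: 4*tot + y != -1 && q > y + 6 && ((tot + 4*y == -15 && 2*tot < 5*t + 11) ==> 2*tot + 2*y >= -14)
Answer: WP = 4*tot + y != -1 && q > y + 6 && ((tot + 4*y == -15 && 2*tot < 5*t + 11) ==> 2*tot + 2*y >= -14)


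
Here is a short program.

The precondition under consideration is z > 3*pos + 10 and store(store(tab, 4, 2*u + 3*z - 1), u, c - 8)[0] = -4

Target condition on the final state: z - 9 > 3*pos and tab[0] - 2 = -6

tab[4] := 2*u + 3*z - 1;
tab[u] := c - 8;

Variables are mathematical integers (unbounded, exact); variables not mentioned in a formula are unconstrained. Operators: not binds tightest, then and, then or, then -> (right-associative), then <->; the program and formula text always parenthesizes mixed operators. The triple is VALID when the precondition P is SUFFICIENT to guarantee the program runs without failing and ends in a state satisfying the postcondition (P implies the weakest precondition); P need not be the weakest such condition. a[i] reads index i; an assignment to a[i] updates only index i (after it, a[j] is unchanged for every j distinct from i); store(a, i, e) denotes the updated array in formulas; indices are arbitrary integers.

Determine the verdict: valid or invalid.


Working backward. After the program, the postcondition z - 9 > 3*pos and tab[0] - 2 = -6 must hold; in canonical form it is z > 3*pos + 9 and tab[0] = -4.
Before tab[u] := c - 8: z > 3*pos + 9 and store(tab, u, c - 8)[0] = -4
Before tab[4] := 2*u + 3*z - 1: z > 3*pos + 9 and store(store(tab, 4, 2*u + 3*z - 1), u, c - 8)[0] = -4
The weakest precondition is z > 3*pos + 9 and store(store(tab, 4, 2*u + 3*z - 1), u, c - 8)[0] = -4.
Check whether z > 3*pos + 10 and store(store(tab, 4, 2*u + 3*z - 1), u, c - 8)[0] = -4 implies it.
Every state satisfying the precondition satisfies the weakest precondition: the implication holds.
Answer: valid


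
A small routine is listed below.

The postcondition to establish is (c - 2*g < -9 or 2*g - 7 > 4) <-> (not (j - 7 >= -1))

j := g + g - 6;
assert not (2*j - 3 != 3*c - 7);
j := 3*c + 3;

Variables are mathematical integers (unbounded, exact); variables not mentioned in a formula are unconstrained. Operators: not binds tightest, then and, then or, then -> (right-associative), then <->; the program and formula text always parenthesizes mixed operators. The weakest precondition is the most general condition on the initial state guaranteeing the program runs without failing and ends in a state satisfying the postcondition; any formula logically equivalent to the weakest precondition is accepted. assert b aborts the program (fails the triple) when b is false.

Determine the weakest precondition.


Working backward. After the program, the postcondition (c - 2*g < -9 or 2*g - 7 > 4) <-> (not (j - 7 >= -1)) must hold; in canonical form it is (c < 2*g - 9 or 2*g > 11) <-> (not (j >= 6)).
Before j := 3*c + 3: (c < 2*g - 9 or 2*g > 11) <-> (not (3*c >= 3))
Before assert not (2*j - 3 != 3*c - 7): (not (2*j != 3*c - 4)) and ((c < 2*g - 9 or 2*g > 11) <-> (not (3*c >= 3)))
Before j := g + g - 6: (not (4*g != 3*c + 8)) and ((c < 2*g - 9 or 2*g > 11) <-> (not (3*c >= 3)))
Answer: WP = (not (4*g != 3*c + 8)) and ((c < 2*g - 9 or 2*g > 11) <-> (not (3*c >= 3)))


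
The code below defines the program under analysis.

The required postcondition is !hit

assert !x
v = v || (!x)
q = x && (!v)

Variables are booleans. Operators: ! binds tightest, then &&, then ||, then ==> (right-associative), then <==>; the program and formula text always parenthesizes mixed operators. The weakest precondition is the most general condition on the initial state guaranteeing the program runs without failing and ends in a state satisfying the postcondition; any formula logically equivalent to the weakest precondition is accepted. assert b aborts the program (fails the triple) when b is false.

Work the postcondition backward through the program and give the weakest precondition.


Working backward. After the program, !hit must hold.
Before q := x && (!v): !hit
Before v := v || (!x): !hit
Before assert !x: (!x) && (!hit)
Answer: WP = (!x) && (!hit)


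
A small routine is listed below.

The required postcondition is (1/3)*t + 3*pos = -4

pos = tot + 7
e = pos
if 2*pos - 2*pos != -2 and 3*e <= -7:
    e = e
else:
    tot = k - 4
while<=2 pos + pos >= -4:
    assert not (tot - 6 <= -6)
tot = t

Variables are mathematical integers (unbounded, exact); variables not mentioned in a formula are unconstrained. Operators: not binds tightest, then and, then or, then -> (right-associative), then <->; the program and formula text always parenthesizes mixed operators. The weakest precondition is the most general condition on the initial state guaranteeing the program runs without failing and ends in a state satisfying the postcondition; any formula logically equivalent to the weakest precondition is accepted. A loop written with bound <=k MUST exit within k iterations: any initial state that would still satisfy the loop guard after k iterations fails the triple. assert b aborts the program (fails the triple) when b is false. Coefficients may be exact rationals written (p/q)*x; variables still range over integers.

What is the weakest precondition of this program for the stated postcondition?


Working backward. After the program, the postcondition (1/3)*t + 3*pos = -4 must hold; in canonical form it is 3*pos + (1/3)*t = -4.
Before tot := t: 3*pos + (1/3)*t = -4
Before the loop (bound <=2), unroll the exhaustion recursion (WP_0 = exit-now case; WP_j = one more guarded iteration, up to j = 2):
  WP_0: (not (2*pos >= -4)) and 3*pos + (1/3)*t = -4
  WP_1: (2*pos >= -4 -> ((not (tot <= 0)) and (not (2*pos >= -4)) and 3*pos + (1/3)*t = -4)) and ((not (2*pos >= -4)) -> 3*pos + (1/3)*t = -4)
  WP_2: (2*pos >= -4 -> ((not (tot <= 0)) and (2*pos >= -4 -> ((not (tot <= 0)) and (not (2*pos >= -4)) and 3*pos + (1/3)*t = -4)) and ((not (2*pos >= -4)) -> 3*pos + (1/3)*t = -4))) and ((not (2*pos >= -4)) -> 3*pos + (1/3)*t = -4)
So before the loop: (2*pos >= -4 -> ((not (tot <= 0)) and (2*pos >= -4 -> ((not (tot <= 0)) and (not (2*pos >= -4)) and 3*pos + (1/3)*t = -4)) and ((not (2*pos >= -4)) -> 3*pos + (1/3)*t = -4))) and ((not (2*pos >= -4)) -> 3*pos + (1/3)*t = -4)
Then branch requires (2*pos >= -4 -> ((not (tot <= 0)) and (2*pos >= -4 -> ((not (tot <= 0)) and (not (2*pos >= -4)) and 3*pos + (1/3)*t = -4)) and ((not (2*pos >= -4)) -> 3*pos + (1/3)*t = -4))) and ((not (2*pos >= -4)) -> 3*pos + (1/3)*t = -4); else branch requires (2*pos >= -4 -> ((not (k <= 4)) and (2*pos >= -4 -> ((not (k <= 4)) and (not (2*pos >= -4)) and 3*pos + (1/3)*t = -4)) and ((not (2*pos >= -4)) -> 3*pos + (1/3)*t = -4))) and ((not (2*pos >= -4)) -> 3*pos + (1/3)*t = -4).
Before the if: (3*e <= -7 -> ((2*pos >= -4 -> ((not (tot <= 0)) and (2*pos >= -4 -> ((not (tot <= 0)) and (not (2*pos >= -4)) and 3*pos + (1/3)*t = -4)) and ((not (2*pos >= -4)) -> 3*pos + (1/3)*t = -4))) and ((not (2*pos >= -4)) -> 3*pos + (1/3)*t = -4))) and ((not (3*e <= -7)) -> ((2*pos >= -4 -> ((not (k <= 4)) and (2*pos >= -4 -> ((not (k <= 4)) and (not (2*pos >= -4)) and 3*pos + (1/3)*t = -4)) and ((not (2*pos >= -4)) -> 3*pos + (1/3)*t = -4))) and ((not (2*pos >= -4)) -> 3*pos + (1/3)*t = -4)))
Before e := pos: (3*pos <= -7 -> ((2*pos >= -4 -> ((not (tot <= 0)) and (2*pos >= -4 -> ((not (tot <= 0)) and (not (2*pos >= -4)) and 3*pos + (1/3)*t = -4)) and ((not (2*pos >= -4)) -> 3*pos + (1/3)*t = -4))) and ((not (2*pos >= -4)) -> 3*pos + (1/3)*t = -4))) and ((not (3*pos <= -7)) -> ((2*pos >= -4 -> ((not (k <= 4)) and (2*pos >= -4 -> ((not (k <= 4)) and (not (2*pos >= -4)) and 3*pos + (1/3)*t = -4)) and ((not (2*pos >= -4)) -> 3*pos + (1/3)*t = -4))) and ((not (2*pos >= -4)) -> 3*pos + (1/3)*t = -4)))
Before pos := tot + 7: (3*tot <= -28 -> ((2*tot >= -18 -> ((not (tot <= 0)) and (2*tot >= -18 -> ((not (tot <= 0)) and (not (2*tot >= -18)) and (1/3)*t + 3*tot = -25)) and ((not (2*tot >= -18)) -> (1/3)*t + 3*tot = -25))) and ((not (2*tot >= -18)) -> (1/3)*t + 3*tot = -25))) and ((not (3*tot <= -28)) -> ((2*tot >= -18 -> ((not (k <= 4)) and (2*tot >= -18 -> ((not (k <= 4)) and (not (2*tot >= -18)) and (1/3)*t + 3*tot = -25)) and ((not (2*tot >= -18)) -> (1/3)*t + 3*tot = -25))) and ((not (2*tot >= -18)) -> (1/3)*t + 3*tot = -25)))
Answer: WP = (3*tot <= -28 -> ((2*tot >= -18 -> ((not (tot <= 0)) and (2*tot >= -18 -> ((not (tot <= 0)) and (not (2*tot >= -18)) and (1/3)*t + 3*tot = -25)) and ((not (2*tot >= -18)) -> (1/3)*t + 3*tot = -25))) and ((not (2*tot >= -18)) -> (1/3)*t + 3*tot = -25))) and ((not (3*tot <= -28)) -> ((2*tot >= -18 -> ((not (k <= 4)) and (2*tot >= -18 -> ((not (k <= 4)) and (not (2*tot >= -18)) and (1/3)*t + 3*tot = -25)) and ((not (2*tot >= -18)) -> (1/3)*t + 3*tot = -25))) and ((not (2*tot >= -18)) -> (1/3)*t + 3*tot = -25)))
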